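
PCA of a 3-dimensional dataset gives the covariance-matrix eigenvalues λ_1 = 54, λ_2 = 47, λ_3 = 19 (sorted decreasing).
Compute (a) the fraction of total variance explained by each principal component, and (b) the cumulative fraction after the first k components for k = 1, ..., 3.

Step 1 — total variance = trace(Sigma) = Σ λ_i = 54 + 47 + 19 = 120.

Step 2 — fraction explained by component i = λ_i / Σ λ:
  PC1: 54/120 = 0.45
  PC2: 47/120 = 0.3917
  PC3: 19/120 = 0.1583

Step 3 — cumulative fraction after k components = (λ_1 + ... + λ_k) / Σ λ:
  k = 1: 54/120 = 0.45
  k = 2: (54 + 47)/120 = 101/120 = 0.8417
  k = 3: (54 + 47 + 19)/120 = 120/120 = 1

Summary (fraction, with percent):

explained: PC1 0.45 (45%), PC2 0.3917 (39.17%), PC3 0.1583 (15.83%);  cumulative: 0.45, 0.8417, 1


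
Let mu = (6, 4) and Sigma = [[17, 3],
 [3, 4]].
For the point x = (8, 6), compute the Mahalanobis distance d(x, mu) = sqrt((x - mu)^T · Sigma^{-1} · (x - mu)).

Step 1 — centre the observation: (x - mu) = (2, 2).

Step 2 — invert Sigma. det(Sigma) = 17·4 - (3)² = 59.
  Sigma^{-1} = (1/det) · [[d, -b], [-b, a]] = [[0.0678, -0.0508],
 [-0.0508, 0.2881]].

Step 3 — form the quadratic (x - mu)^T · Sigma^{-1} · (x - mu):
  Sigma^{-1} · (x - mu) = (0.0339, 0.4746).
  (x - mu)^T · [Sigma^{-1} · (x - mu)] = (2)·(0.0339) + (2)·(0.4746) = 1.0169.

Step 4 — take square root: d = √(1.0169) ≈ 1.0084.

d(x, mu) = √(1.0169) ≈ 1.0084


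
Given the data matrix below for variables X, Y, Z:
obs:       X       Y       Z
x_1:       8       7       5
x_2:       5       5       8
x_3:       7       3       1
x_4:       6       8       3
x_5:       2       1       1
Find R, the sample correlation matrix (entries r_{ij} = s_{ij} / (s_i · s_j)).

Step 1 — column means:
  mean(X) = (8 + 5 + 7 + 6 + 2) / 5 = 28/5 = 5.6
  mean(Y) = (7 + 5 + 3 + 8 + 1) / 5 = 24/5 = 4.8
  mean(Z) = (5 + 8 + 1 + 3 + 1) / 5 = 18/5 = 3.6

Step 2 — sample variances and covariances s[i,j] = (1/(n-1)) · Σ_k (x_{k,i} - mean_i) · (x_{k,j} - mean_j), with n-1 = 4:
  s[X,X] = ((2.4)·(2.4) + (-0.6)·(-0.6) + (1.4)·(1.4) + (0.4)·(0.4) + (-3.6)·(-3.6)) / 4 = 21.2/4 = 5.3
  s[X,Y] = ((2.4)·(2.2) + (-0.6)·(0.2) + (1.4)·(-1.8) + (0.4)·(3.2) + (-3.6)·(-3.8)) / 4 = 17.6/4 = 4.4
  s[X,Z] = ((2.4)·(1.4) + (-0.6)·(4.4) + (1.4)·(-2.6) + (0.4)·(-0.6) + (-3.6)·(-2.6)) / 4 = 6.2/4 = 1.55
  s[Y,Y] = ((2.2)·(2.2) + (0.2)·(0.2) + (-1.8)·(-1.8) + (3.2)·(3.2) + (-3.8)·(-3.8)) / 4 = 32.8/4 = 8.2
  s[Y,Z] = ((2.2)·(1.4) + (0.2)·(4.4) + (-1.8)·(-2.6) + (3.2)·(-0.6) + (-3.8)·(-2.6)) / 4 = 16.6/4 = 4.15
  s[Z,Z] = ((1.4)·(1.4) + (4.4)·(4.4) + (-2.6)·(-2.6) + (-0.6)·(-0.6) + (-2.6)·(-2.6)) / 4 = 35.2/4 = 8.8
  Sample standard deviations s_i = √(s[i,i]):
  s(X) = √(5.3) = 2.3022
  s(Y) = √(8.2) = 2.8636
  s(Z) = √(8.8) = 2.9665

Step 3 — r_{ij} = s_{ij} / (s_i · s_j):
  r[X,X] = 1 (diagonal).
  r[X,Y] = 4.4 / (2.3022 · 2.8636) = 4.4 / 6.5924 = 0.6674
  r[X,Z] = 1.55 / (2.3022 · 2.9665) = 1.55 / 6.8293 = 0.227
  r[Y,Y] = 1 (diagonal).
  r[Y,Z] = 4.15 / (2.8636 · 2.9665) = 4.15 / 8.4947 = 0.4885
  r[Z,Z] = 1 (diagonal).

R is symmetric with unit diagonal. Assembling:

R = [[1, 0.6674, 0.227],
 [0.6674, 1, 0.4885],
 [0.227, 0.4885, 1]]


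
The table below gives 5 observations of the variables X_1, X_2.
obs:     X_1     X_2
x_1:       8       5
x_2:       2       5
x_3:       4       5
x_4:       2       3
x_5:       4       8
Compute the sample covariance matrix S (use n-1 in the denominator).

Step 1 — column means:
  mean(X_1) = (8 + 2 + 4 + 2 + 4) / 5 = 20/5 = 4
  mean(X_2) = (5 + 5 + 5 + 3 + 8) / 5 = 26/5 = 5.2

Step 2 — sample covariance S[i,j] = (1/(n-1)) · Σ_k (x_{k,i} - mean_i) · (x_{k,j} - mean_j), with n-1 = 4.
  S[X_1,X_1] = ((4)·(4) + (-2)·(-2) + (0)·(0) + (-2)·(-2) + (0)·(0)) / 4 = 24/4 = 6
  S[X_1,X_2] = ((4)·(-0.2) + (-2)·(-0.2) + (0)·(-0.2) + (-2)·(-2.2) + (0)·(2.8)) / 4 = 4/4 = 1
  S[X_2,X_2] = ((-0.2)·(-0.2) + (-0.2)·(-0.2) + (-0.2)·(-0.2) + (-2.2)·(-2.2) + (2.8)·(2.8)) / 4 = 12.8/4 = 3.2

S is symmetric (S[j,i] = S[i,j]). Assembling:

S = [[6, 1],
 [1, 3.2]]


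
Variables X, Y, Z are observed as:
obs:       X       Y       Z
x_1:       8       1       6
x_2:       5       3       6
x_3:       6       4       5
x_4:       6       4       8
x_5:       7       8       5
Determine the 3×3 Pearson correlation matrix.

Step 1 — column means:
  mean(X) = (8 + 5 + 6 + 6 + 7) / 5 = 32/5 = 6.4
  mean(Y) = (1 + 3 + 4 + 4 + 8) / 5 = 20/5 = 4
  mean(Z) = (6 + 6 + 5 + 8 + 5) / 5 = 30/5 = 6

Step 2 — sample variances and covariances s[i,j] = (1/(n-1)) · Σ_k (x_{k,i} - mean_i) · (x_{k,j} - mean_j), with n-1 = 4:
  s[X,X] = ((1.6)·(1.6) + (-1.4)·(-1.4) + (-0.4)·(-0.4) + (-0.4)·(-0.4) + (0.6)·(0.6)) / 4 = 5.2/4 = 1.3
  s[X,Y] = ((1.6)·(-3) + (-1.4)·(-1) + (-0.4)·(0) + (-0.4)·(0) + (0.6)·(4)) / 4 = -1/4 = -0.25
  s[X,Z] = ((1.6)·(0) + (-1.4)·(0) + (-0.4)·(-1) + (-0.4)·(2) + (0.6)·(-1)) / 4 = -1/4 = -0.25
  s[Y,Y] = ((-3)·(-3) + (-1)·(-1) + (0)·(0) + (0)·(0) + (4)·(4)) / 4 = 26/4 = 6.5
  s[Y,Z] = ((-3)·(0) + (-1)·(0) + (0)·(-1) + (0)·(2) + (4)·(-1)) / 4 = -4/4 = -1
  s[Z,Z] = ((0)·(0) + (0)·(0) + (-1)·(-1) + (2)·(2) + (-1)·(-1)) / 4 = 6/4 = 1.5
  Sample standard deviations s_i = √(s[i,i]):
  s(X) = √(1.3) = 1.1402
  s(Y) = √(6.5) = 2.5495
  s(Z) = √(1.5) = 1.2247

Step 3 — r_{ij} = s_{ij} / (s_i · s_j):
  r[X,X] = 1 (diagonal).
  r[X,Y] = -0.25 / (1.1402 · 2.5495) = -0.25 / 2.9069 = -0.086
  r[X,Z] = -0.25 / (1.1402 · 1.2247) = -0.25 / 1.3964 = -0.179
  r[Y,Y] = 1 (diagonal).
  r[Y,Z] = -1 / (2.5495 · 1.2247) = -1 / 3.1225 = -0.3203
  r[Z,Z] = 1 (diagonal).

R is symmetric with unit diagonal. Assembling:

R = [[1, -0.086, -0.179],
 [-0.086, 1, -0.3203],
 [-0.179, -0.3203, 1]]


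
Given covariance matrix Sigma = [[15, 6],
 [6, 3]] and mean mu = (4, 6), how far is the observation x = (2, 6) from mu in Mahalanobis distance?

Step 1 — centre the observation: (x - mu) = (-2, 0).

Step 2 — invert Sigma. det(Sigma) = 15·3 - (6)² = 9.
  Sigma^{-1} = (1/det) · [[d, -b], [-b, a]] = [[0.3333, -0.6667],
 [-0.6667, 1.6667]].

Step 3 — form the quadratic (x - mu)^T · Sigma^{-1} · (x - mu):
  Sigma^{-1} · (x - mu) = (-0.6667, 1.3333).
  (x - mu)^T · [Sigma^{-1} · (x - mu)] = (-2)·(-0.6667) + (0)·(1.3333) = 1.3333.

Step 4 — take square root: d = √(1.3333) ≈ 1.1547.

d(x, mu) = √(1.3333) ≈ 1.1547


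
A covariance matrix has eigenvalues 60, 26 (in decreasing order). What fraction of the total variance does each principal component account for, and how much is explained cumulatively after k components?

Step 1 — total variance = trace(Sigma) = Σ λ_i = 60 + 26 = 86.

Step 2 — fraction explained by component i = λ_i / Σ λ:
  PC1: 60/86 = 0.6977
  PC2: 26/86 = 0.3023

Step 3 — cumulative fraction after k components = (λ_1 + ... + λ_k) / Σ λ:
  k = 1: 60/86 = 0.6977
  k = 2: (60 + 26)/86 = 86/86 = 1

Summary (fraction, with percent):

explained: PC1 0.6977 (69.77%), PC2 0.3023 (30.23%);  cumulative: 0.6977, 1


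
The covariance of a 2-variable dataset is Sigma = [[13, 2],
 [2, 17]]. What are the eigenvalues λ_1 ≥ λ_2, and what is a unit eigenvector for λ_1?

Step 1 — characteristic polynomial of 2×2 Sigma:
  det(Sigma - λI) = λ² - trace · λ + det = 0.
  trace = 13 + 17 = 30, det = 13·17 - (2)² = 217.
Step 2 — discriminant:
  Δ = trace² - 4·det = 900 - 868 = 32.
Step 3 — eigenvalues:
  λ = (trace ± √Δ)/2 = (30 ± 5.6569)/2,
  λ_1 = 17.8284,  λ_2 = 12.1716.

Step 4 — unit eigenvector for λ_1: solve (Sigma - λ_1 I)v = 0. First row:
  (13 - 17.8284)·v_x + (2)·v_y = 0, i.e. (-4.8284)·v_x + (2)·v_y = 0,
  so v ∝ (b, λ_1 - a) = (2, 4.8284) = u.
  ||u|| = √((2)² + (4.8284)²) = √(27.3137) ≈ 5.2263,
  v_1 = u/||u|| ≈ (0.3827, 0.9239) (||v_1|| = 1).

λ_1 = 17.8284,  λ_2 = 12.1716;  v_1 ≈ (0.3827, 0.9239)


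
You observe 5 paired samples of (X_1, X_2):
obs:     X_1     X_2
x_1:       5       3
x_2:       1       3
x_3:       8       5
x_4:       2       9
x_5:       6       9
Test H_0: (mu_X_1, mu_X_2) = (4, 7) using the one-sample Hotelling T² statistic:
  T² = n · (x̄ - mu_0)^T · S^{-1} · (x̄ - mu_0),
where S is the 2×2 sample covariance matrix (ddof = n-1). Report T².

Step 1 — sample mean vector:
  mean(X_1) = (5 + 1 + 8 + 2 + 6) / 5 = 22/5 = 4.4
  mean(X_2) = (3 + 3 + 5 + 9 + 9) / 5 = 29/5 = 5.8
  x̄ = (4.4, 5.8),  deviation x̄ - mu_0 = (4.4, 5.8) - (4, 7) = (0.4, -1.2).

Step 2 — sample covariance matrix, S[i,j] = (1/(n-1)) · Σ_k (x_{k,i} - mean_i) · (x_{k,j} - mean_j), divisor n-1 = 4:
  S[X_1,X_1] = ((0.6)·(0.6) + (-3.4)·(-3.4) + (3.6)·(3.6) + (-2.4)·(-2.4) + (1.6)·(1.6)) / 4 = 33.2/4 = 8.3
  S[X_1,X_2] = ((0.6)·(-2.8) + (-3.4)·(-2.8) + (3.6)·(-0.8) + (-2.4)·(3.2) + (1.6)·(3.2)) / 4 = 2.4/4 = 0.6
  S[X_2,X_2] = ((-2.8)·(-2.8) + (-2.8)·(-2.8) + (-0.8)·(-0.8) + (3.2)·(3.2) + (3.2)·(3.2)) / 4 = 36.8/4 = 9.2
  S = [[8.3, 0.6],
 [0.6, 9.2]].

Step 3 — invert S. det(S) = 8.3·9.2 - (0.6)² = 76.
  S^{-1} = (1/det) · [[d, -b], [-b, a]] = [[0.1211, -0.0079],
 [-0.0079, 0.1092]].

Step 4 — quadratic form (x̄ - mu_0)^T · S^{-1} · (x̄ - mu_0):
  S^{-1} · (x̄ - mu_0) = (0.0579, -0.1342),
  (x̄ - mu_0)^T · [...] = (0.4)·(0.0579) + (-1.2)·(-0.1342) = 0.1842.

Step 5 — scale by n: T² = 5 · 0.1842 = 0.9211.

T² ≈ 0.9211


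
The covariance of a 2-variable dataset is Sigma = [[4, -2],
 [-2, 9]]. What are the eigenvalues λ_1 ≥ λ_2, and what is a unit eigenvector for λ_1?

Step 1 — characteristic polynomial of 2×2 Sigma:
  det(Sigma - λI) = λ² - trace · λ + det = 0.
  trace = 4 + 9 = 13, det = 4·9 - (-2)² = 32.
Step 2 — discriminant:
  Δ = trace² - 4·det = 169 - 128 = 41.
Step 3 — eigenvalues:
  λ = (trace ± √Δ)/2 = (13 ± 6.4031)/2,
  λ_1 = 9.7016,  λ_2 = 3.2984.

Step 4 — unit eigenvector for λ_1: solve (Sigma - λ_1 I)v = 0. First row:
  (4 - 9.7016)·v_x + (-2)·v_y = 0, i.e. (-5.7016)·v_x + (-2)·v_y = 0,
  so v ∝ (b, λ_1 - a) = (-2, 5.7016); multiply by -1 so the first entry is positive: u = (2, -5.7016).
  ||u|| = √((2)² + (-5.7016)²) = √(36.5078) ≈ 6.0422,
  v_1 = u/||u|| ≈ (0.331, -0.9436) (||v_1|| = 1).

λ_1 = 9.7016,  λ_2 = 3.2984;  v_1 ≈ (0.331, -0.9436)


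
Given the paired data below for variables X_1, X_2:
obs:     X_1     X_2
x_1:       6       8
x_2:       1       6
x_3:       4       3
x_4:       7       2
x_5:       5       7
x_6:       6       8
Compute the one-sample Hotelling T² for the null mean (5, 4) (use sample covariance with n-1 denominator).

Step 1 — sample mean vector:
  mean(X_1) = (6 + 1 + 4 + 7 + 5 + 6) / 6 = 29/6 = 4.8333
  mean(X_2) = (8 + 6 + 3 + 2 + 7 + 8) / 6 = 34/6 = 5.6667
  x̄ = (4.8333, 5.6667),  deviation x̄ - mu_0 = (4.8333, 5.6667) - (5, 4) = (-0.1667, 1.6667).

Step 2 — sample covariance matrix, S[i,j] = (1/(n-1)) · Σ_k (x_{k,i} - mean_i) · (x_{k,j} - mean_j), divisor n-1 = 5:
  S[X_1,X_1] = ((1.1667)·(1.1667) + (-3.8333)·(-3.8333) + (-0.8333)·(-0.8333) + (2.1667)·(2.1667) + (0.1667)·(0.1667) + (1.1667)·(1.1667)) / 5 = 22.8333/5 = 4.5667
  S[X_1,X_2] = ((1.1667)·(2.3333) + (-3.8333)·(0.3333) + (-0.8333)·(-2.6667) + (2.1667)·(-3.6667) + (0.1667)·(1.3333) + (1.1667)·(2.3333)) / 5 = -1.3333/5 = -0.2667
  S[X_2,X_2] = ((2.3333)·(2.3333) + (0.3333)·(0.3333) + (-2.6667)·(-2.6667) + (-3.6667)·(-3.6667) + (1.3333)·(1.3333) + (2.3333)·(2.3333)) / 5 = 33.3333/5 = 6.6667
  S = [[4.5667, -0.2667],
 [-0.2667, 6.6667]].

Step 3 — invert S. det(S) = 4.5667·6.6667 - (-0.2667)² = 30.3733.
  S^{-1} = (1/det) · [[d, -b], [-b, a]] = [[0.2195, 0.0088],
 [0.0088, 0.1504]].

Step 4 — quadratic form (x̄ - mu_0)^T · S^{-1} · (x̄ - mu_0):
  S^{-1} · (x̄ - mu_0) = (-0.0219, 0.2491),
  (x̄ - mu_0)^T · [...] = (-0.1667)·(-0.0219) + (1.6667)·(0.2491) = 0.4189.

Step 5 — scale by n: T² = 6 · 0.4189 = 2.5132.

T² ≈ 2.5132


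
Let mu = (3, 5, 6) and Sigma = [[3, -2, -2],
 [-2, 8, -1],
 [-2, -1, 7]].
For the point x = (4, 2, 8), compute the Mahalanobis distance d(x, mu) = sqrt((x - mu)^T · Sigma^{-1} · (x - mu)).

Step 1 — centre the observation: (x - mu) = (1, -3, 2).

Step 2 — invert Sigma (cofactor / det for 3×3, or solve directly):
  Sigma^{-1} = [[0.567, 0.1649, 0.1856],
 [0.1649, 0.1753, 0.0722],
 [0.1856, 0.0722, 0.2062]].

Step 3 — form the quadratic (x - mu)^T · Sigma^{-1} · (x - mu):
  Sigma^{-1} · (x - mu) = (0.4433, -0.2165, 0.3814).
  (x - mu)^T · [Sigma^{-1} · (x - mu)] = (1)·(0.4433) + (-3)·(-0.2165) + (2)·(0.3814) = 1.8557.

Step 4 — take square root: d = √(1.8557) ≈ 1.3622.

d(x, mu) = √(1.8557) ≈ 1.3622


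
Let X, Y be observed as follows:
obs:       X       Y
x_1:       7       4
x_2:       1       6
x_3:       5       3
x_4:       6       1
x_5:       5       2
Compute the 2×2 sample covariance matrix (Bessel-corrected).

Step 1 — column means:
  mean(X) = (7 + 1 + 5 + 6 + 5) / 5 = 24/5 = 4.8
  mean(Y) = (4 + 6 + 3 + 1 + 2) / 5 = 16/5 = 3.2

Step 2 — sample covariance S[i,j] = (1/(n-1)) · Σ_k (x_{k,i} - mean_i) · (x_{k,j} - mean_j), with n-1 = 4.
  S[X,X] = ((2.2)·(2.2) + (-3.8)·(-3.8) + (0.2)·(0.2) + (1.2)·(1.2) + (0.2)·(0.2)) / 4 = 20.8/4 = 5.2
  S[X,Y] = ((2.2)·(0.8) + (-3.8)·(2.8) + (0.2)·(-0.2) + (1.2)·(-2.2) + (0.2)·(-1.2)) / 4 = -11.8/4 = -2.95
  S[Y,Y] = ((0.8)·(0.8) + (2.8)·(2.8) + (-0.2)·(-0.2) + (-2.2)·(-2.2) + (-1.2)·(-1.2)) / 4 = 14.8/4 = 3.7

S is symmetric (S[j,i] = S[i,j]). Assembling:

S = [[5.2, -2.95],
 [-2.95, 3.7]]


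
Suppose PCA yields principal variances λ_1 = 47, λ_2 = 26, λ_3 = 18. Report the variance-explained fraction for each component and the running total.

Step 1 — total variance = trace(Sigma) = Σ λ_i = 47 + 26 + 18 = 91.

Step 2 — fraction explained by component i = λ_i / Σ λ:
  PC1: 47/91 = 0.5165
  PC2: 26/91 = 0.2857
  PC3: 18/91 = 0.1978

Step 3 — cumulative fraction after k components = (λ_1 + ... + λ_k) / Σ λ:
  k = 1: 47/91 = 0.5165
  k = 2: (47 + 26)/91 = 73/91 = 0.8022
  k = 3: (47 + 26 + 18)/91 = 91/91 = 1

Summary (fraction, with percent):

explained: PC1 0.5165 (51.65%), PC2 0.2857 (28.57%), PC3 0.1978 (19.78%);  cumulative: 0.5165, 0.8022, 1


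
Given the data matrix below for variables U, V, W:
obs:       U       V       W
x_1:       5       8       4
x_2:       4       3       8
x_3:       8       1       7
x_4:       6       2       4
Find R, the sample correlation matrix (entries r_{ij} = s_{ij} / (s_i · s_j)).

Step 1 — column means:
  mean(U) = (5 + 4 + 8 + 6) / 4 = 23/4 = 5.75
  mean(V) = (8 + 3 + 1 + 2) / 4 = 14/4 = 3.5
  mean(W) = (4 + 8 + 7 + 4) / 4 = 23/4 = 5.75

Step 2 — sample variances and covariances s[i,j] = (1/(n-1)) · Σ_k (x_{k,i} - mean_i) · (x_{k,j} - mean_j), with n-1 = 3:
  s[U,U] = ((-0.75)·(-0.75) + (-1.75)·(-1.75) + (2.25)·(2.25) + (0.25)·(0.25)) / 3 = 8.75/3 = 2.9167
  s[U,V] = ((-0.75)·(4.5) + (-1.75)·(-0.5) + (2.25)·(-2.5) + (0.25)·(-1.5)) / 3 = -8.5/3 = -2.8333
  s[U,W] = ((-0.75)·(-1.75) + (-1.75)·(2.25) + (2.25)·(1.25) + (0.25)·(-1.75)) / 3 = -0.25/3 = -0.0833
  s[V,V] = ((4.5)·(4.5) + (-0.5)·(-0.5) + (-2.5)·(-2.5) + (-1.5)·(-1.5)) / 3 = 29/3 = 9.6667
  s[V,W] = ((4.5)·(-1.75) + (-0.5)·(2.25) + (-2.5)·(1.25) + (-1.5)·(-1.75)) / 3 = -9.5/3 = -3.1667
  s[W,W] = ((-1.75)·(-1.75) + (2.25)·(2.25) + (1.25)·(1.25) + (-1.75)·(-1.75)) / 3 = 12.75/3 = 4.25
  Sample standard deviations s_i = √(s[i,i]):
  s(U) = √(2.9167) = 1.7078
  s(V) = √(9.6667) = 3.1091
  s(W) = √(4.25) = 2.0616

Step 3 — r_{ij} = s_{ij} / (s_i · s_j):
  r[U,U] = 1 (diagonal).
  r[U,V] = -2.8333 / (1.7078 · 3.1091) = -2.8333 / 5.3098 = -0.5336
  r[U,W] = -0.0833 / (1.7078 · 2.0616) = -0.0833 / 3.5208 = -0.0237
  r[V,V] = 1 (diagonal).
  r[V,W] = -3.1667 / (3.1091 · 2.0616) = -3.1667 / 6.4096 = -0.494
  r[W,W] = 1 (diagonal).

R is symmetric with unit diagonal. Assembling:

R = [[1, -0.5336, -0.0237],
 [-0.5336, 1, -0.494],
 [-0.0237, -0.494, 1]]


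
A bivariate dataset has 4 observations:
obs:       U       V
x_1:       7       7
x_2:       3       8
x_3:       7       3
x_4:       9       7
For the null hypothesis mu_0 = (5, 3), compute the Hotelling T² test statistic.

Step 1 — sample mean vector:
  mean(U) = (7 + 3 + 7 + 9) / 4 = 26/4 = 6.5
  mean(V) = (7 + 8 + 3 + 7) / 4 = 25/4 = 6.25
  x̄ = (6.5, 6.25),  deviation x̄ - mu_0 = (6.5, 6.25) - (5, 3) = (1.5, 3.25).

Step 2 — sample covariance matrix, S[i,j] = (1/(n-1)) · Σ_k (x_{k,i} - mean_i) · (x_{k,j} - mean_j), divisor n-1 = 3:
  S[U,U] = ((0.5)·(0.5) + (-3.5)·(-3.5) + (0.5)·(0.5) + (2.5)·(2.5)) / 3 = 19/3 = 6.3333
  S[U,V] = ((0.5)·(0.75) + (-3.5)·(1.75) + (0.5)·(-3.25) + (2.5)·(0.75)) / 3 = -5.5/3 = -1.8333
  S[V,V] = ((0.75)·(0.75) + (1.75)·(1.75) + (-3.25)·(-3.25) + (0.75)·(0.75)) / 3 = 14.75/3 = 4.9167
  S = [[6.3333, -1.8333],
 [-1.8333, 4.9167]].

Step 3 — invert S. det(S) = 6.3333·4.9167 - (-1.8333)² = 27.7778.
  S^{-1} = (1/det) · [[d, -b], [-b, a]] = [[0.177, 0.066],
 [0.066, 0.228]].

Step 4 — quadratic form (x̄ - mu_0)^T · S^{-1} · (x̄ - mu_0):
  S^{-1} · (x̄ - mu_0) = (0.48, 0.84),
  (x̄ - mu_0)^T · [...] = (1.5)·(0.48) + (3.25)·(0.84) = 3.45.

Step 5 — scale by n: T² = 4 · 3.45 = 13.8.

T² ≈ 13.8


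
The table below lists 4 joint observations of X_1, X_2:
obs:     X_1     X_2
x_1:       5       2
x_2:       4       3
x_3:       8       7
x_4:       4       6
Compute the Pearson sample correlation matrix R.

Step 1 — column means:
  mean(X_1) = (5 + 4 + 8 + 4) / 4 = 21/4 = 5.25
  mean(X_2) = (2 + 3 + 7 + 6) / 4 = 18/4 = 4.5

Step 2 — sample variances and covariances s[i,j] = (1/(n-1)) · Σ_k (x_{k,i} - mean_i) · (x_{k,j} - mean_j), with n-1 = 3:
  s[X_1,X_1] = ((-0.25)·(-0.25) + (-1.25)·(-1.25) + (2.75)·(2.75) + (-1.25)·(-1.25)) / 3 = 10.75/3 = 3.5833
  s[X_1,X_2] = ((-0.25)·(-2.5) + (-1.25)·(-1.5) + (2.75)·(2.5) + (-1.25)·(1.5)) / 3 = 7.5/3 = 2.5
  s[X_2,X_2] = ((-2.5)·(-2.5) + (-1.5)·(-1.5) + (2.5)·(2.5) + (1.5)·(1.5)) / 3 = 17/3 = 5.6667
  Sample standard deviations s_i = √(s[i,i]):
  s(X_1) = √(3.5833) = 1.893
  s(X_2) = √(5.6667) = 2.3805

Step 3 — r_{ij} = s_{ij} / (s_i · s_j):
  r[X_1,X_1] = 1 (diagonal).
  r[X_1,X_2] = 2.5 / (1.893 · 2.3805) = 2.5 / 4.5062 = 0.5548
  r[X_2,X_2] = 1 (diagonal).

R is symmetric with unit diagonal. Assembling:

R = [[1, 0.5548],
 [0.5548, 1]]


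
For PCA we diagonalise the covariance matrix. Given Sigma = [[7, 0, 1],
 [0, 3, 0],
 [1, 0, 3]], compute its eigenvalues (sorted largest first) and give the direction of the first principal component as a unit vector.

Step 1 — characteristic polynomial p(λ) = det(λI - Sigma) = λ³ - tr·λ² + c_1·λ - det, where tr = trace, c_1 = sum of the principal 2×2 minors, det = det(Sigma):
  tr = 7 + 3 + 3 = 13,
  c_1 = (7·3 - (0)²) + (7·3 - (1)²) + (3·3 - (0)²) = 21 + 20 + 9 = 50,
  det = 7·(3·3 - (0)²) - (0)·((0)·3 - (0)·(1)) + (1)·((0)·(0) - 3·(1)) = 7·(9) - (0)·(0) + (1)·(-3) = 60.
  So p(λ) = λ³ - 13λ² + 50λ - 60.
Step 2 — look for an integer root (rational root theorem: any rational root is an integer divisor of 60). Testing λ = 3:
  p(3) = 27 - 117 + 150 - 60 = 0  ✓
  Dividing out (λ - 3): p(λ) = (λ - 3)(λ² - 10λ + 20).
Step 3 — remaining eigenvalues from the quadratic λ² - 10λ + 20 = 0:
  Δ = 10² - 4·20 = 100 - 80 = 20,  λ = (10 ± √20)/2 = (10 ± 4.4721)/2 ≈ 7.2361 or 2.7639.
  Sorted: λ_1 = 7.2361,  λ_2 = 3,  λ_3 = 2.7639  (check: sum = 13 = tr ✓).

Step 4 — unit eigenvector for λ_1 ≈ 7.2361: v spans the null space of (Sigma - λ_1 I), whose rows are
  r_1 = (-0.2361, 0, 1),  r_2 = (0, -4.2361, 0),  r_3 = (1, 0, -4.2361).
  v is orthogonal to every row, so take v ∝ r_1 × r_2 = ((0)·(0) - (1)·(-4.2361), (1)·(0) - (-0.2361)·(0), (-0.2361)·(-4.2361) - (0)·(0)) ≈ (4.2361, 0, 1).
  Let u = (4.2361, 0, 1).
  ||u|| = √((4.2361)² + (0)² + (1)²) = √(18.9443) ≈ 4.3525,  v_1 = u/||u|| ≈ (0.9732, 0, 0.2298) (||v_1|| = 1).

λ_1 = 7.2361,  λ_2 = 3,  λ_3 = 2.7639;  v_1 ≈ (0.9732, 0, 0.2298)


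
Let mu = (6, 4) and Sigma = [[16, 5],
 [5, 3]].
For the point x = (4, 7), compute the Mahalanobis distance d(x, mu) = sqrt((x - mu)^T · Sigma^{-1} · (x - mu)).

Step 1 — centre the observation: (x - mu) = (-2, 3).

Step 2 — invert Sigma. det(Sigma) = 16·3 - (5)² = 23.
  Sigma^{-1} = (1/det) · [[d, -b], [-b, a]] = [[0.1304, -0.2174],
 [-0.2174, 0.6957]].

Step 3 — form the quadratic (x - mu)^T · Sigma^{-1} · (x - mu):
  Sigma^{-1} · (x - mu) = (-0.913, 2.5217).
  (x - mu)^T · [Sigma^{-1} · (x - mu)] = (-2)·(-0.913) + (3)·(2.5217) = 9.3913.

Step 4 — take square root: d = √(9.3913) ≈ 3.0645.

d(x, mu) = √(9.3913) ≈ 3.0645


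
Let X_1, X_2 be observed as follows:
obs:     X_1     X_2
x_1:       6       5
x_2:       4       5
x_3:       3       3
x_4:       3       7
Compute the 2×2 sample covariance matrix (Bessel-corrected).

Step 1 — column means:
  mean(X_1) = (6 + 4 + 3 + 3) / 4 = 16/4 = 4
  mean(X_2) = (5 + 5 + 3 + 7) / 4 = 20/4 = 5

Step 2 — sample covariance S[i,j] = (1/(n-1)) · Σ_k (x_{k,i} - mean_i) · (x_{k,j} - mean_j), with n-1 = 3.
  S[X_1,X_1] = ((2)·(2) + (0)·(0) + (-1)·(-1) + (-1)·(-1)) / 3 = 6/3 = 2
  S[X_1,X_2] = ((2)·(0) + (0)·(0) + (-1)·(-2) + (-1)·(2)) / 3 = 0/3 = 0
  S[X_2,X_2] = ((0)·(0) + (0)·(0) + (-2)·(-2) + (2)·(2)) / 3 = 8/3 = 2.6667

S is symmetric (S[j,i] = S[i,j]). Assembling:

S = [[2, 0],
 [0, 2.6667]]


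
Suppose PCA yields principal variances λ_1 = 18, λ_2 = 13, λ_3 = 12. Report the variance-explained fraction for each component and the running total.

Step 1 — total variance = trace(Sigma) = Σ λ_i = 18 + 13 + 12 = 43.

Step 2 — fraction explained by component i = λ_i / Σ λ:
  PC1: 18/43 = 0.4186
  PC2: 13/43 = 0.3023
  PC3: 12/43 = 0.2791

Step 3 — cumulative fraction after k components = (λ_1 + ... + λ_k) / Σ λ:
  k = 1: 18/43 = 0.4186
  k = 2: (18 + 13)/43 = 31/43 = 0.7209
  k = 3: (18 + 13 + 12)/43 = 43/43 = 1

Summary (fraction, with percent):

explained: PC1 0.4186 (41.86%), PC2 0.3023 (30.23%), PC3 0.2791 (27.91%);  cumulative: 0.4186, 0.7209, 1


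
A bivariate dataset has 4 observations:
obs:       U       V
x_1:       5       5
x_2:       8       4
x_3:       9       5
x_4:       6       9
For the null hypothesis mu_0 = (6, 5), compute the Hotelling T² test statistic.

Step 1 — sample mean vector:
  mean(U) = (5 + 8 + 9 + 6) / 4 = 28/4 = 7
  mean(V) = (5 + 4 + 5 + 9) / 4 = 23/4 = 5.75
  x̄ = (7, 5.75),  deviation x̄ - mu_0 = (7, 5.75) - (6, 5) = (1, 0.75).

Step 2 — sample covariance matrix, S[i,j] = (1/(n-1)) · Σ_k (x_{k,i} - mean_i) · (x_{k,j} - mean_j), divisor n-1 = 3:
  S[U,U] = ((-2)·(-2) + (1)·(1) + (2)·(2) + (-1)·(-1)) / 3 = 10/3 = 3.3333
  S[U,V] = ((-2)·(-0.75) + (1)·(-1.75) + (2)·(-0.75) + (-1)·(3.25)) / 3 = -5/3 = -1.6667
  S[V,V] = ((-0.75)·(-0.75) + (-1.75)·(-1.75) + (-0.75)·(-0.75) + (3.25)·(3.25)) / 3 = 14.75/3 = 4.9167
  S = [[3.3333, -1.6667],
 [-1.6667, 4.9167]].

Step 3 — invert S. det(S) = 3.3333·4.9167 - (-1.6667)² = 13.6111.
  S^{-1} = (1/det) · [[d, -b], [-b, a]] = [[0.3612, 0.1224],
 [0.1224, 0.2449]].

Step 4 — quadratic form (x̄ - mu_0)^T · S^{-1} · (x̄ - mu_0):
  S^{-1} · (x̄ - mu_0) = (0.4531, 0.3061),
  (x̄ - mu_0)^T · [...] = (1)·(0.4531) + (0.75)·(0.3061) = 0.6827.

Step 5 — scale by n: T² = 4 · 0.6827 = 2.7306.

T² ≈ 2.7306


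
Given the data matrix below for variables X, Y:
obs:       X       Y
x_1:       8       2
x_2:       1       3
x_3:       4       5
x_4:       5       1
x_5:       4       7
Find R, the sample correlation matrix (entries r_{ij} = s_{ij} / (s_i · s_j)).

Step 1 — column means:
  mean(X) = (8 + 1 + 4 + 5 + 4) / 5 = 22/5 = 4.4
  mean(Y) = (2 + 3 + 5 + 1 + 7) / 5 = 18/5 = 3.6

Step 2 — sample variances and covariances s[i,j] = (1/(n-1)) · Σ_k (x_{k,i} - mean_i) · (x_{k,j} - mean_j), with n-1 = 4:
  s[X,X] = ((3.6)·(3.6) + (-3.4)·(-3.4) + (-0.4)·(-0.4) + (0.6)·(0.6) + (-0.4)·(-0.4)) / 4 = 25.2/4 = 6.3
  s[X,Y] = ((3.6)·(-1.6) + (-3.4)·(-0.6) + (-0.4)·(1.4) + (0.6)·(-2.6) + (-0.4)·(3.4)) / 4 = -7.2/4 = -1.8
  s[Y,Y] = ((-1.6)·(-1.6) + (-0.6)·(-0.6) + (1.4)·(1.4) + (-2.6)·(-2.6) + (3.4)·(3.4)) / 4 = 23.2/4 = 5.8
  Sample standard deviations s_i = √(s[i,i]):
  s(X) = √(6.3) = 2.51
  s(Y) = √(5.8) = 2.4083

Step 3 — r_{ij} = s_{ij} / (s_i · s_j):
  r[X,X] = 1 (diagonal).
  r[X,Y] = -1.8 / (2.51 · 2.4083) = -1.8 / 6.0448 = -0.2978
  r[Y,Y] = 1 (diagonal).

R is symmetric with unit diagonal. Assembling:

R = [[1, -0.2978],
 [-0.2978, 1]]


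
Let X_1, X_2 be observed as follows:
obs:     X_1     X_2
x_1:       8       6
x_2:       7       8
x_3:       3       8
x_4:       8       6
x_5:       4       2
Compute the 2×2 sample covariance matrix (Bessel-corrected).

Step 1 — column means:
  mean(X_1) = (8 + 7 + 3 + 8 + 4) / 5 = 30/5 = 6
  mean(X_2) = (6 + 8 + 8 + 6 + 2) / 5 = 30/5 = 6

Step 2 — sample covariance S[i,j] = (1/(n-1)) · Σ_k (x_{k,i} - mean_i) · (x_{k,j} - mean_j), with n-1 = 4.
  S[X_1,X_1] = ((2)·(2) + (1)·(1) + (-3)·(-3) + (2)·(2) + (-2)·(-2)) / 4 = 22/4 = 5.5
  S[X_1,X_2] = ((2)·(0) + (1)·(2) + (-3)·(2) + (2)·(0) + (-2)·(-4)) / 4 = 4/4 = 1
  S[X_2,X_2] = ((0)·(0) + (2)·(2) + (2)·(2) + (0)·(0) + (-4)·(-4)) / 4 = 24/4 = 6

S is symmetric (S[j,i] = S[i,j]). Assembling:

S = [[5.5, 1],
 [1, 6]]


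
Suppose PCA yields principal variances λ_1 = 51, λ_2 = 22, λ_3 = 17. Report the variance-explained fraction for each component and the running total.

Step 1 — total variance = trace(Sigma) = Σ λ_i = 51 + 22 + 17 = 90.

Step 2 — fraction explained by component i = λ_i / Σ λ:
  PC1: 51/90 = 0.5667
  PC2: 22/90 = 0.2444
  PC3: 17/90 = 0.1889

Step 3 — cumulative fraction after k components = (λ_1 + ... + λ_k) / Σ λ:
  k = 1: 51/90 = 0.5667
  k = 2: (51 + 22)/90 = 73/90 = 0.8111
  k = 3: (51 + 22 + 17)/90 = 90/90 = 1

Summary (fraction, with percent):

explained: PC1 0.5667 (56.67%), PC2 0.2444 (24.44%), PC3 0.1889 (18.89%);  cumulative: 0.5667, 0.8111, 1


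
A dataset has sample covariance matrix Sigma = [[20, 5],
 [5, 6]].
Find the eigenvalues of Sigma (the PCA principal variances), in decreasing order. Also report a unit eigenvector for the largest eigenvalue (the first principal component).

Step 1 — characteristic polynomial of 2×2 Sigma:
  det(Sigma - λI) = λ² - trace · λ + det = 0.
  trace = 20 + 6 = 26, det = 20·6 - (5)² = 95.
Step 2 — discriminant:
  Δ = trace² - 4·det = 676 - 380 = 296.
Step 3 — eigenvalues:
  λ = (trace ± √Δ)/2 = (26 ± 17.2047)/2,
  λ_1 = 21.6023,  λ_2 = 4.3977.

Step 4 — unit eigenvector for λ_1: solve (Sigma - λ_1 I)v = 0. First row:
  (20 - 21.6023)·v_x + (5)·v_y = 0, i.e. (-1.6023)·v_x + (5)·v_y = 0,
  so v ∝ (b, λ_1 - a) = (5, 1.6023) = u.
  ||u|| = √((5)² + (1.6023)²) = √(27.5674) ≈ 5.2505,
  v_1 = u/||u|| ≈ (0.9523, 0.3052) (||v_1|| = 1).

λ_1 = 21.6023,  λ_2 = 4.3977;  v_1 ≈ (0.9523, 0.3052)


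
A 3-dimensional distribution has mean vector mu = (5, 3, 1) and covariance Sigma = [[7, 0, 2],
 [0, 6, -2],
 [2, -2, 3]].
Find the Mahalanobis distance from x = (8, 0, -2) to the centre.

Step 1 — centre the observation: (x - mu) = (3, -3, -3).

Step 2 — invert Sigma (cofactor / det for 3×3, or solve directly):
  Sigma^{-1} = [[0.1892, -0.0541, -0.1622],
 [-0.0541, 0.2297, 0.1892],
 [-0.1622, 0.1892, 0.5676]].

Step 3 — form the quadratic (x - mu)^T · Sigma^{-1} · (x - mu):
  Sigma^{-1} · (x - mu) = (1.2162, -1.4189, -2.7568).
  (x - mu)^T · [Sigma^{-1} · (x - mu)] = (3)·(1.2162) + (-3)·(-1.4189) + (-3)·(-2.7568) = 16.1757.

Step 4 — take square root: d = √(16.1757) ≈ 4.0219.

d(x, mu) = √(16.1757) ≈ 4.0219


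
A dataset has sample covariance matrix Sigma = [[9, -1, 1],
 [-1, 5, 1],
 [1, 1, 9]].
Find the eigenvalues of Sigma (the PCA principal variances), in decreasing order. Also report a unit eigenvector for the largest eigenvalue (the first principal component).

Step 1 — characteristic polynomial p(λ) = det(λI - Sigma) = λ³ - tr·λ² + c_1·λ - det, where tr = trace, c_1 = sum of the principal 2×2 minors, det = det(Sigma):
  tr = 9 + 5 + 9 = 23,
  c_1 = (9·5 - (-1)²) + (9·9 - (1)²) + (5·9 - (1)²) = 44 + 80 + 44 = 168,
  det = 9·(5·9 - (1)²) - (-1)·((-1)·9 - (1)·(1)) + (1)·((-1)·(1) - 5·(1)) = 9·(44) - (-1)·(-10) + (1)·(-6) = 380.
  So p(λ) = λ³ - 23λ² + 168λ - 380.
Step 2 — look for an integer root (rational root theorem: any rational root is an integer divisor of 380). Testing λ = 10:
  p(10) = 1000 - 2300 + 1680 - 380 = 0  ✓
  Dividing out (λ - 10): p(λ) = (λ - 10)(λ² - 13λ + 38).
Step 3 — remaining eigenvalues from the quadratic λ² - 13λ + 38 = 0:
  Δ = 13² - 4·38 = 169 - 152 = 17,  λ = (13 ± √17)/2 = (13 ± 4.1231)/2 ≈ 8.5616 or 4.4384.
  Sorted: λ_1 = 10,  λ_2 = 8.5616,  λ_3 = 4.4384  (check: sum = 23 = tr ✓).

Step 4 — unit eigenvector for λ_1 = 10: v spans the null space of (Sigma - λ_1 I), whose rows are
  r_1 = (-1, -1, 1),  r_2 = (-1, -5, 1),  r_3 = (1, 1, -1).
  v is orthogonal to every row, so take v ∝ r_1 × r_2 = ((-1)·(1) - (1)·(-5), (1)·(-1) - (-1)·(1), (-1)·(-5) - (-1)·(-1)) = (4, 0, 4).
  Rescale (divide by 4): u = (1, 0, 1).
  ||u|| = √((1)² + (0)² + (1)²) = √(2) ≈ 1.4142,  v_1 = u/||u|| ≈ (0.7071, 0, 0.7071) (||v_1|| = 1).

λ_1 = 10,  λ_2 = 8.5616,  λ_3 = 4.4384;  v_1 ≈ (0.7071, 0, 0.7071)


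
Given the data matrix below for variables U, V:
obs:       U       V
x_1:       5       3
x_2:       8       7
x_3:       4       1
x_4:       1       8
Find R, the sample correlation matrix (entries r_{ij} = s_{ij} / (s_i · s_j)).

Step 1 — column means:
  mean(U) = (5 + 8 + 4 + 1) / 4 = 18/4 = 4.5
  mean(V) = (3 + 7 + 1 + 8) / 4 = 19/4 = 4.75

Step 2 — sample variances and covariances s[i,j] = (1/(n-1)) · Σ_k (x_{k,i} - mean_i) · (x_{k,j} - mean_j), with n-1 = 3:
  s[U,U] = ((0.5)·(0.5) + (3.5)·(3.5) + (-0.5)·(-0.5) + (-3.5)·(-3.5)) / 3 = 25/3 = 8.3333
  s[U,V] = ((0.5)·(-1.75) + (3.5)·(2.25) + (-0.5)·(-3.75) + (-3.5)·(3.25)) / 3 = -2.5/3 = -0.8333
  s[V,V] = ((-1.75)·(-1.75) + (2.25)·(2.25) + (-3.75)·(-3.75) + (3.25)·(3.25)) / 3 = 32.75/3 = 10.9167
  Sample standard deviations s_i = √(s[i,i]):
  s(U) = √(8.3333) = 2.8868
  s(V) = √(10.9167) = 3.304

Step 3 — r_{ij} = s_{ij} / (s_i · s_j):
  r[U,U] = 1 (diagonal).
  r[U,V] = -0.8333 / (2.8868 · 3.304) = -0.8333 / 9.5379 = -0.0874
  r[V,V] = 1 (diagonal).

R is symmetric with unit diagonal. Assembling:

R = [[1, -0.0874],
 [-0.0874, 1]]


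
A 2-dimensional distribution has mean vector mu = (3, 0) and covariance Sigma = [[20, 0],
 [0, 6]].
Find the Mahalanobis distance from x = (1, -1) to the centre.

Step 1 — centre the observation: (x - mu) = (-2, -1).

Step 2 — invert Sigma. det(Sigma) = 20·6 - (0)² = 120.
  Sigma^{-1} = (1/det) · [[d, -b], [-b, a]] = [[0.05, 0],
 [0, 0.1667]].

Step 3 — form the quadratic (x - mu)^T · Sigma^{-1} · (x - mu):
  Sigma^{-1} · (x - mu) = (-0.1, -0.1667).
  (x - mu)^T · [Sigma^{-1} · (x - mu)] = (-2)·(-0.1) + (-1)·(-0.1667) = 0.3667.

Step 4 — take square root: d = √(0.3667) ≈ 0.6055.

d(x, mu) = √(0.3667) ≈ 0.6055


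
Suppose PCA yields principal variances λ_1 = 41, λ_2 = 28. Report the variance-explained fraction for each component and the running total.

Step 1 — total variance = trace(Sigma) = Σ λ_i = 41 + 28 = 69.

Step 2 — fraction explained by component i = λ_i / Σ λ:
  PC1: 41/69 = 0.5942
  PC2: 28/69 = 0.4058

Step 3 — cumulative fraction after k components = (λ_1 + ... + λ_k) / Σ λ:
  k = 1: 41/69 = 0.5942
  k = 2: (41 + 28)/69 = 69/69 = 1

Summary (fraction, with percent):

explained: PC1 0.5942 (59.42%), PC2 0.4058 (40.58%);  cumulative: 0.5942, 1


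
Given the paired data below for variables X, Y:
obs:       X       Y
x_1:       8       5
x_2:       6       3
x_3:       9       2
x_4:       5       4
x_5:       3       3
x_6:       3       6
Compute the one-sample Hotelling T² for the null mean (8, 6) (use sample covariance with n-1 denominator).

Step 1 — sample mean vector:
  mean(X) = (8 + 6 + 9 + 5 + 3 + 3) / 6 = 34/6 = 5.6667
  mean(Y) = (5 + 3 + 2 + 4 + 3 + 6) / 6 = 23/6 = 3.8333
  x̄ = (5.6667, 3.8333),  deviation x̄ - mu_0 = (5.6667, 3.8333) - (8, 6) = (-2.3333, -2.1667).

Step 2 — sample covariance matrix, S[i,j] = (1/(n-1)) · Σ_k (x_{k,i} - mean_i) · (x_{k,j} - mean_j), divisor n-1 = 5:
  S[X,X] = ((2.3333)·(2.3333) + (0.3333)·(0.3333) + (3.3333)·(3.3333) + (-0.6667)·(-0.6667) + (-2.6667)·(-2.6667) + (-2.6667)·(-2.6667)) / 5 = 31.3333/5 = 6.2667
  S[X,Y] = ((2.3333)·(1.1667) + (0.3333)·(-0.8333) + (3.3333)·(-1.8333) + (-0.6667)·(0.1667) + (-2.6667)·(-0.8333) + (-2.6667)·(2.1667)) / 5 = -7.3333/5 = -1.4667
  S[Y,Y] = ((1.1667)·(1.1667) + (-0.8333)·(-0.8333) + (-1.8333)·(-1.8333) + (0.1667)·(0.1667) + (-0.8333)·(-0.8333) + (2.1667)·(2.1667)) / 5 = 10.8333/5 = 2.1667
  S = [[6.2667, -1.4667],
 [-1.4667, 2.1667]].

Step 3 — invert S. det(S) = 6.2667·2.1667 - (-1.4667)² = 11.4267.
  S^{-1} = (1/det) · [[d, -b], [-b, a]] = [[0.1896, 0.1284],
 [0.1284, 0.5484]].

Step 4 — quadratic form (x̄ - mu_0)^T · S^{-1} · (x̄ - mu_0):
  S^{-1} · (x̄ - mu_0) = (-0.7205, -1.4877),
  (x̄ - mu_0)^T · [...] = (-2.3333)·(-0.7205) + (-2.1667)·(-1.4877) = 4.9047.

Step 5 — scale by n: T² = 6 · 4.9047 = 29.4282.

T² ≈ 29.4282


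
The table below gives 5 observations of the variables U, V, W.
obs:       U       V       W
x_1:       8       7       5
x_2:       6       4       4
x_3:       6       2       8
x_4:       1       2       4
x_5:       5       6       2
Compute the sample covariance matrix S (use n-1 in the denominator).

Step 1 — column means:
  mean(U) = (8 + 6 + 6 + 1 + 5) / 5 = 26/5 = 5.2
  mean(V) = (7 + 4 + 2 + 2 + 6) / 5 = 21/5 = 4.2
  mean(W) = (5 + 4 + 8 + 4 + 2) / 5 = 23/5 = 4.6

Step 2 — sample covariance S[i,j] = (1/(n-1)) · Σ_k (x_{k,i} - mean_i) · (x_{k,j} - mean_j), with n-1 = 4.
  S[U,U] = ((2.8)·(2.8) + (0.8)·(0.8) + (0.8)·(0.8) + (-4.2)·(-4.2) + (-0.2)·(-0.2)) / 4 = 26.8/4 = 6.7
  S[U,V] = ((2.8)·(2.8) + (0.8)·(-0.2) + (0.8)·(-2.2) + (-4.2)·(-2.2) + (-0.2)·(1.8)) / 4 = 14.8/4 = 3.7
  S[U,W] = ((2.8)·(0.4) + (0.8)·(-0.6) + (0.8)·(3.4) + (-4.2)·(-0.6) + (-0.2)·(-2.6)) / 4 = 6.4/4 = 1.6
  S[V,V] = ((2.8)·(2.8) + (-0.2)·(-0.2) + (-2.2)·(-2.2) + (-2.2)·(-2.2) + (1.8)·(1.8)) / 4 = 20.8/4 = 5.2
  S[V,W] = ((2.8)·(0.4) + (-0.2)·(-0.6) + (-2.2)·(3.4) + (-2.2)·(-0.6) + (1.8)·(-2.6)) / 4 = -9.6/4 = -2.4
  S[W,W] = ((0.4)·(0.4) + (-0.6)·(-0.6) + (3.4)·(3.4) + (-0.6)·(-0.6) + (-2.6)·(-2.6)) / 4 = 19.2/4 = 4.8

S is symmetric (S[j,i] = S[i,j]). Assembling:

S = [[6.7, 3.7, 1.6],
 [3.7, 5.2, -2.4],
 [1.6, -2.4, 4.8]]


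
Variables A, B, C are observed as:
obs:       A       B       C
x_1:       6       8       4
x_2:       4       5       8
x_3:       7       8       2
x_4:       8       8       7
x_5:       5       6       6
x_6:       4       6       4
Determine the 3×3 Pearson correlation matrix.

Step 1 — column means:
  mean(A) = (6 + 4 + 7 + 8 + 5 + 4) / 6 = 34/6 = 5.6667
  mean(B) = (8 + 5 + 8 + 8 + 6 + 6) / 6 = 41/6 = 6.8333
  mean(C) = (4 + 8 + 2 + 7 + 6 + 4) / 6 = 31/6 = 5.1667

Step 2 — sample variances and covariances s[i,j] = (1/(n-1)) · Σ_k (x_{k,i} - mean_i) · (x_{k,j} - mean_j), with n-1 = 5:
  s[A,A] = ((0.3333)·(0.3333) + (-1.6667)·(-1.6667) + (1.3333)·(1.3333) + (2.3333)·(2.3333) + (-0.6667)·(-0.6667) + (-1.6667)·(-1.6667)) / 5 = 13.3333/5 = 2.6667
  s[A,B] = ((0.3333)·(1.1667) + (-1.6667)·(-1.8333) + (1.3333)·(1.1667) + (2.3333)·(1.1667) + (-0.6667)·(-0.8333) + (-1.6667)·(-0.8333)) / 5 = 9.6667/5 = 1.9333
  s[A,C] = ((0.3333)·(-1.1667) + (-1.6667)·(2.8333) + (1.3333)·(-3.1667) + (2.3333)·(1.8333) + (-0.6667)·(0.8333) + (-1.6667)·(-1.1667)) / 5 = -3.6667/5 = -0.7333
  s[B,B] = ((1.1667)·(1.1667) + (-1.8333)·(-1.8333) + (1.1667)·(1.1667) + (1.1667)·(1.1667) + (-0.8333)·(-0.8333) + (-0.8333)·(-0.8333)) / 5 = 8.8333/5 = 1.7667
  s[B,C] = ((1.1667)·(-1.1667) + (-1.8333)·(2.8333) + (1.1667)·(-3.1667) + (1.1667)·(1.8333) + (-0.8333)·(0.8333) + (-0.8333)·(-1.1667)) / 5 = -7.8333/5 = -1.5667
  s[C,C] = ((-1.1667)·(-1.1667) + (2.8333)·(2.8333) + (-3.1667)·(-3.1667) + (1.8333)·(1.8333) + (0.8333)·(0.8333) + (-1.1667)·(-1.1667)) / 5 = 24.8333/5 = 4.9667
  Sample standard deviations s_i = √(s[i,i]):
  s(A) = √(2.6667) = 1.633
  s(B) = √(1.7667) = 1.3292
  s(C) = √(4.9667) = 2.2286

Step 3 — r_{ij} = s_{ij} / (s_i · s_j):
  r[A,A] = 1 (diagonal).
  r[A,B] = 1.9333 / (1.633 · 1.3292) = 1.9333 / 2.1705 = 0.8907
  r[A,C] = -0.7333 / (1.633 · 2.2286) = -0.7333 / 3.6393 = -0.2015
  r[B,B] = 1 (diagonal).
  r[B,C] = -1.5667 / (1.3292 · 2.2286) = -1.5667 / 2.9622 = -0.5289
  r[C,C] = 1 (diagonal).

R is symmetric with unit diagonal. Assembling:

R = [[1, 0.8907, -0.2015],
 [0.8907, 1, -0.5289],
 [-0.2015, -0.5289, 1]]


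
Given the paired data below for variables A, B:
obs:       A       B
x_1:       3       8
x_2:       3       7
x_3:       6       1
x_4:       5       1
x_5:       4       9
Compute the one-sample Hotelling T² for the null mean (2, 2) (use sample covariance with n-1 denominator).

Step 1 — sample mean vector:
  mean(A) = (3 + 3 + 6 + 5 + 4) / 5 = 21/5 = 4.2
  mean(B) = (8 + 7 + 1 + 1 + 9) / 5 = 26/5 = 5.2
  x̄ = (4.2, 5.2),  deviation x̄ - mu_0 = (4.2, 5.2) - (2, 2) = (2.2, 3.2).

Step 2 — sample covariance matrix, S[i,j] = (1/(n-1)) · Σ_k (x_{k,i} - mean_i) · (x_{k,j} - mean_j), divisor n-1 = 4:
  S[A,A] = ((-1.2)·(-1.2) + (-1.2)·(-1.2) + (1.8)·(1.8) + (0.8)·(0.8) + (-0.2)·(-0.2)) / 4 = 6.8/4 = 1.7
  S[A,B] = ((-1.2)·(2.8) + (-1.2)·(1.8) + (1.8)·(-4.2) + (0.8)·(-4.2) + (-0.2)·(3.8)) / 4 = -17.2/4 = -4.3
  S[B,B] = ((2.8)·(2.8) + (1.8)·(1.8) + (-4.2)·(-4.2) + (-4.2)·(-4.2) + (3.8)·(3.8)) / 4 = 60.8/4 = 15.2
  S = [[1.7, -4.3],
 [-4.3, 15.2]].

Step 3 — invert S. det(S) = 1.7·15.2 - (-4.3)² = 7.35.
  S^{-1} = (1/det) · [[d, -b], [-b, a]] = [[2.068, 0.585],
 [0.585, 0.2313]].

Step 4 — quadratic form (x̄ - mu_0)^T · S^{-1} · (x̄ - mu_0):
  S^{-1} · (x̄ - mu_0) = (6.4218, 2.0272),
  (x̄ - mu_0)^T · [...] = (2.2)·(6.4218) + (3.2)·(2.0272) = 20.615.

Step 5 — scale by n: T² = 5 · 20.615 = 103.0748.

T² ≈ 103.0748


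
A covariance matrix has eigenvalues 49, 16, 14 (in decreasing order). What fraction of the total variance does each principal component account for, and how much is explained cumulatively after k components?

Step 1 — total variance = trace(Sigma) = Σ λ_i = 49 + 16 + 14 = 79.

Step 2 — fraction explained by component i = λ_i / Σ λ:
  PC1: 49/79 = 0.6203
  PC2: 16/79 = 0.2025
  PC3: 14/79 = 0.1772

Step 3 — cumulative fraction after k components = (λ_1 + ... + λ_k) / Σ λ:
  k = 1: 49/79 = 0.6203
  k = 2: (49 + 16)/79 = 65/79 = 0.8228
  k = 3: (49 + 16 + 14)/79 = 79/79 = 1

Summary (fraction, with percent):

explained: PC1 0.6203 (62.03%), PC2 0.2025 (20.25%), PC3 0.1772 (17.72%);  cumulative: 0.6203, 0.8228, 1


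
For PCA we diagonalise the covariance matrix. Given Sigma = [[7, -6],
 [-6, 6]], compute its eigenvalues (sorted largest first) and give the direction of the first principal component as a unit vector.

Step 1 — characteristic polynomial of 2×2 Sigma:
  det(Sigma - λI) = λ² - trace · λ + det = 0.
  trace = 7 + 6 = 13, det = 7·6 - (-6)² = 6.
Step 2 — discriminant:
  Δ = trace² - 4·det = 169 - 24 = 145.
Step 3 — eigenvalues:
  λ = (trace ± √Δ)/2 = (13 ± 12.0416)/2,
  λ_1 = 12.5208,  λ_2 = 0.4792.

Step 4 — unit eigenvector for λ_1: solve (Sigma - λ_1 I)v = 0. First row:
  (7 - 12.5208)·v_x + (-6)·v_y = 0, i.e. (-5.5208)·v_x + (-6)·v_y = 0,
  so v ∝ (b, λ_1 - a) = (-6, 5.5208); multiply by -1 so the first entry is positive: u = (6, -5.5208).
  ||u|| = √((6)² + (-5.5208)²) = √(66.4792) ≈ 8.1535,
  v_1 = u/||u|| ≈ (0.7359, -0.6771) (||v_1|| = 1).

λ_1 = 12.5208,  λ_2 = 0.4792;  v_1 ≈ (0.7359, -0.6771)


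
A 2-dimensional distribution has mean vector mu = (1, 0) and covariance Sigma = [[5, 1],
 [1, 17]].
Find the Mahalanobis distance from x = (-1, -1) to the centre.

Step 1 — centre the observation: (x - mu) = (-2, -1).

Step 2 — invert Sigma. det(Sigma) = 5·17 - (1)² = 84.
  Sigma^{-1} = (1/det) · [[d, -b], [-b, a]] = [[0.2024, -0.0119],
 [-0.0119, 0.0595]].

Step 3 — form the quadratic (x - mu)^T · Sigma^{-1} · (x - mu):
  Sigma^{-1} · (x - mu) = (-0.3929, -0.0357).
  (x - mu)^T · [Sigma^{-1} · (x - mu)] = (-2)·(-0.3929) + (-1)·(-0.0357) = 0.8214.

Step 4 — take square root: d = √(0.8214) ≈ 0.9063.

d(x, mu) = √(0.8214) ≈ 0.9063
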